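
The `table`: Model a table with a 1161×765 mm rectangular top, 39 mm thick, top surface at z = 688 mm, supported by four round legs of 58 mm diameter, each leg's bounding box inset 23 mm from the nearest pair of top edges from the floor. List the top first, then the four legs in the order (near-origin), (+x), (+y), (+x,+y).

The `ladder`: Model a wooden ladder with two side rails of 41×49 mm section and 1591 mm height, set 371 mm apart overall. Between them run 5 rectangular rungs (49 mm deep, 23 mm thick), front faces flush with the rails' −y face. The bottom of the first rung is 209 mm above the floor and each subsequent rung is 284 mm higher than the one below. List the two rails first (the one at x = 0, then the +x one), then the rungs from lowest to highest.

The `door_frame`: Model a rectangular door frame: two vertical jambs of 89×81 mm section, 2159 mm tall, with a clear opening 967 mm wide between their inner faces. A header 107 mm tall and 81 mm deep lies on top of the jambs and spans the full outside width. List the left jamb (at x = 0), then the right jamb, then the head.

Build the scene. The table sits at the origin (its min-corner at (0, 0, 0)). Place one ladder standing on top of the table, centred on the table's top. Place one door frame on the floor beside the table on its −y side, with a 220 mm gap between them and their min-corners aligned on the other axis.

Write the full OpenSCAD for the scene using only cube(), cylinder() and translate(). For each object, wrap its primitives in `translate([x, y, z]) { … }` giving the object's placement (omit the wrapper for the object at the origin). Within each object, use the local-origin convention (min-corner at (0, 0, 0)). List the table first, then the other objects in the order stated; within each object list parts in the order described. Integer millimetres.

translate([0, 0, 649]) cube([1161, 765, 39]);
translate([52, 52, 0]) cylinder(h = 649, r = 29);
translate([1109, 52, 0]) cylinder(h = 649, r = 29);
translate([52, 713, 0]) cylinder(h = 649, r = 29);
translate([1109, 713, 0]) cylinder(h = 649, r = 29);
translate([395, 358, 688]) {
  cube([41, 49, 1591]);
  translate([330, 0, 0]) cube([41, 49, 1591]);
  translate([41, 0, 209]) cube([289, 49, 23]);
  translate([41, 0, 493]) cube([289, 49, 23]);
  translate([41, 0, 777]) cube([289, 49, 23]);
  translate([41, 0, 1061]) cube([289, 49, 23]);
  translate([41, 0, 1345]) cube([289, 49, 23]);
}
translate([0, -301, 0]) {
  cube([89, 81, 2159]);
  translate([1056, 0, 0]) cube([89, 81, 2159]);
  translate([0, 0, 2159]) cube([1145, 81, 107]);
}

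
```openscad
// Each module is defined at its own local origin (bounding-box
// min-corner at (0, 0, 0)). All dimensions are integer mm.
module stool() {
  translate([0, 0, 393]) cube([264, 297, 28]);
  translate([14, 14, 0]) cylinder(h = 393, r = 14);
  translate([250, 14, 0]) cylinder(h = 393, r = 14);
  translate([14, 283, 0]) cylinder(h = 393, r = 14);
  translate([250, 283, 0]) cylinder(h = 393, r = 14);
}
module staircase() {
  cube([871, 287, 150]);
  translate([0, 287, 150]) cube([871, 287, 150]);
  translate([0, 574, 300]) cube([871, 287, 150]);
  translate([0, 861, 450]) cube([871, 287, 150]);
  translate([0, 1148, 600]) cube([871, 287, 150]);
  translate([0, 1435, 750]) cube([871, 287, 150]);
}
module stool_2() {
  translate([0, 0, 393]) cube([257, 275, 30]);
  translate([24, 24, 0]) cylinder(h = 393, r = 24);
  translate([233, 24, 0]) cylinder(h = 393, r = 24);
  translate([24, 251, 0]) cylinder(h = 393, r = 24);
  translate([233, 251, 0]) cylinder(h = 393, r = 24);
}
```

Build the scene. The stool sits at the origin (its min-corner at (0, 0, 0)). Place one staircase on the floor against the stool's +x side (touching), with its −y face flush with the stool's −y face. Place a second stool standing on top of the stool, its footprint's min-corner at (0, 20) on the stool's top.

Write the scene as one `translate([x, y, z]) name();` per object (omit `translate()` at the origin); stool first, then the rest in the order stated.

stool();
translate([264, 0, 0]) staircase();
translate([0, 20, 421]) stool_2();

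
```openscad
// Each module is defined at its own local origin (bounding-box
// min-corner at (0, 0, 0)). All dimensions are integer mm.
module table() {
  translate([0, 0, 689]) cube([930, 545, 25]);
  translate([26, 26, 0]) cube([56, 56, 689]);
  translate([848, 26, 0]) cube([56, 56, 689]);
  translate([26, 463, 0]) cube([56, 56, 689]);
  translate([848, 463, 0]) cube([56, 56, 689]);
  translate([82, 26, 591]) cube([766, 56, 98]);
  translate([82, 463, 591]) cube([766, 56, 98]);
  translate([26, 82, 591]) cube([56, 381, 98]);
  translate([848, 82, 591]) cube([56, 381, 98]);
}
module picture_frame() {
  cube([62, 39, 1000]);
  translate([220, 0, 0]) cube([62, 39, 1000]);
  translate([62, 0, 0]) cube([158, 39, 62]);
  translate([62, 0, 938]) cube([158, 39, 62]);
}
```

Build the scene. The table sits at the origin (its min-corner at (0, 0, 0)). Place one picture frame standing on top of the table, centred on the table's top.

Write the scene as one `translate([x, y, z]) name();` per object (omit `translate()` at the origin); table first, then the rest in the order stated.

table();
translate([324, 253, 714]) picture_frame();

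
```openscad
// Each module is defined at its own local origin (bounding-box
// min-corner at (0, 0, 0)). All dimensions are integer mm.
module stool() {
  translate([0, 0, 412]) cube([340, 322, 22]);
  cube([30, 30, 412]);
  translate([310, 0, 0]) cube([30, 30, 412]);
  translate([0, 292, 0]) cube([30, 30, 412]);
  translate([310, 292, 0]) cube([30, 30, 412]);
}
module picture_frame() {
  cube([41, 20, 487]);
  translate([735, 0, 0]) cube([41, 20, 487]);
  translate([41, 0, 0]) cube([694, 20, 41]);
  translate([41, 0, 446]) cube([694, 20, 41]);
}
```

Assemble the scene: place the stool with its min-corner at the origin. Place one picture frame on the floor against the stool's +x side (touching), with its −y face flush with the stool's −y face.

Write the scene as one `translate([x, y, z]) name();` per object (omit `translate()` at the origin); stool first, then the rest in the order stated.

stool();
translate([340, 0, 0]) picture_frame();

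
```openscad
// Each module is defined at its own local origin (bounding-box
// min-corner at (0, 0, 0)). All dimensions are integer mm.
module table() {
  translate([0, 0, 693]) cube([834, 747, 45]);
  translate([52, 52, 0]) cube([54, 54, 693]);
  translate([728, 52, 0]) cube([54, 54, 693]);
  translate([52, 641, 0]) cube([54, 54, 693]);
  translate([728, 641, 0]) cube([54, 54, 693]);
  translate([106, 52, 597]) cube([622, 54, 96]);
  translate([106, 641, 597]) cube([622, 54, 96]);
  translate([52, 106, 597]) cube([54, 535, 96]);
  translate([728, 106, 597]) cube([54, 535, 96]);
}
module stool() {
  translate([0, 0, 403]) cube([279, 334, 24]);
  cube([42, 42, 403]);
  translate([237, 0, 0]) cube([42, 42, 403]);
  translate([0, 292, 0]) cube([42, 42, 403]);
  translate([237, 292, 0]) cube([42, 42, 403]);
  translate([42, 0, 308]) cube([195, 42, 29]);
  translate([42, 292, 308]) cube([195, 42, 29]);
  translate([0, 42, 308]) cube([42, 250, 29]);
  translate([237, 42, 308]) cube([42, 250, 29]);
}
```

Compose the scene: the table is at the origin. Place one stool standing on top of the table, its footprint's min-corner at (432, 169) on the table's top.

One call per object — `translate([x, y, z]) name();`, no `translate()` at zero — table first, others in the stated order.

table();
translate([432, 169, 738]) stool();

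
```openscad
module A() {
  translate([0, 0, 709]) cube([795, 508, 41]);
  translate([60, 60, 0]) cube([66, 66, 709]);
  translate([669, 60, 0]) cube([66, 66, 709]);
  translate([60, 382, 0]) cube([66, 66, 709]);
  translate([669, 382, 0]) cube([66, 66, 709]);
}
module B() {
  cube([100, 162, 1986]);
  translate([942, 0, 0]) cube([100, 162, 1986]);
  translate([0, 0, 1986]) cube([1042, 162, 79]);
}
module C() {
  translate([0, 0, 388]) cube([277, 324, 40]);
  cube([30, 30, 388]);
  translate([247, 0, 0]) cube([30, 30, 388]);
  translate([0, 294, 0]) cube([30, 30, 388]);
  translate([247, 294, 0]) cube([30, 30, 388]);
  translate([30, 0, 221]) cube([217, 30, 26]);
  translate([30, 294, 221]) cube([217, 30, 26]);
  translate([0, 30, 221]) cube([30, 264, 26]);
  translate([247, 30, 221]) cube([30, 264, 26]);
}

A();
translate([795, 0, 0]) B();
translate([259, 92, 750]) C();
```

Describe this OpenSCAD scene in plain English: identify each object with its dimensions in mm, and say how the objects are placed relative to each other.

A is a table: top 795 mm (x) × 508 mm (y), 41 mm thick, upper face at z = 750 mm, on four 66×66 mm square legs, each inset 60 mm from the nearest pair of top edges, running from z = 0 to the bottom of the top.

B is a door frame. The clear opening is 842 mm wide and 1986 mm high. Two 100 mm wide jambs, 162 mm deep, stand either side of the opening from the floor to the top of the opening. A 79 mm thick head sits across the top of both jambs, spanning the full outside width of the frame.

C is a simple wooden stool: a rectangular seat 277 mm (x) by 324 mm (y), 40 mm thick, top face at z = 428 mm, on four square legs, each 30×30 mm in cross-section. The legs rest on z = 0, each flush with a corner of the seat. Four stretchers, 30 mm wide and 26 mm tall, connect adjacent legs with their undersides at z = 221 mm, each running between the inner faces of the legs it joins and aligned with the legs' outer faces on the other axis.

The door frame is against the table's +x side, with their −y faces flush. The stool is on top of the table, centred.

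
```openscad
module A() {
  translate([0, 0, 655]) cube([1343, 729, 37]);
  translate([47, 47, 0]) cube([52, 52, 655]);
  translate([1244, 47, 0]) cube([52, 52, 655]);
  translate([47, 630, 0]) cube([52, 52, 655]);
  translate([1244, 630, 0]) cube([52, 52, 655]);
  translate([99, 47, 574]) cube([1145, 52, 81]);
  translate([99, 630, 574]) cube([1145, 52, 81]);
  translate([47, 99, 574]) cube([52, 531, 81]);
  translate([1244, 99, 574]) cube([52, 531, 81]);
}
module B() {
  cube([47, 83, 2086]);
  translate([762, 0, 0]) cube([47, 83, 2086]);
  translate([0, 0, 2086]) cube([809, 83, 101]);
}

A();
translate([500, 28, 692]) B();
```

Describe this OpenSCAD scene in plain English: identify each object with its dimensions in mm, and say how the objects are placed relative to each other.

A is a table: top 1343 mm (x) × 729 mm (y), 37 mm thick, upper face at z = 692 mm, on four 52×52 mm square legs, each inset 47 mm from the nearest pair of top edges, running from z = 0 to the bottom of the top. Four apron rails, 52 mm thick and 81 mm tall, run between adjacent legs with their top edges flush with the underside of the top and their outer faces flush with the legs' outer faces.

B is a door frame. The clear opening is 715 mm wide and 2086 mm high. Two 47 mm wide jambs, 83 mm deep, stand either side of the opening from the floor to the top of the opening. A 101 mm thick head sits across the top of both jambs, spanning the full outside width of the frame.

The door frame is on top of the table.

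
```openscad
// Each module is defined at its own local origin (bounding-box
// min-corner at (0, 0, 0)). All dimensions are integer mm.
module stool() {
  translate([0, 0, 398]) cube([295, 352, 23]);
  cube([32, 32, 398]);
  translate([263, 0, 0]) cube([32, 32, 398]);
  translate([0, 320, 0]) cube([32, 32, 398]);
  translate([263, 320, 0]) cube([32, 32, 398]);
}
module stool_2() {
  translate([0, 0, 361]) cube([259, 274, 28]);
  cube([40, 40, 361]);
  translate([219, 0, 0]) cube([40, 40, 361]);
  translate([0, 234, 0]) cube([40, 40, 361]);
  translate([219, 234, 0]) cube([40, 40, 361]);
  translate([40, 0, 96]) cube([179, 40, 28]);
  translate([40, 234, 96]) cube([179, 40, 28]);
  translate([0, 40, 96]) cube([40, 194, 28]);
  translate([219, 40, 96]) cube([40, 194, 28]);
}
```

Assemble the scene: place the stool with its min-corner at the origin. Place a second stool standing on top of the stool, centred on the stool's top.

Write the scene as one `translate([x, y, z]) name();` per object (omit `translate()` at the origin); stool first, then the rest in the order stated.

stool();
translate([18, 39, 421]) stool_2();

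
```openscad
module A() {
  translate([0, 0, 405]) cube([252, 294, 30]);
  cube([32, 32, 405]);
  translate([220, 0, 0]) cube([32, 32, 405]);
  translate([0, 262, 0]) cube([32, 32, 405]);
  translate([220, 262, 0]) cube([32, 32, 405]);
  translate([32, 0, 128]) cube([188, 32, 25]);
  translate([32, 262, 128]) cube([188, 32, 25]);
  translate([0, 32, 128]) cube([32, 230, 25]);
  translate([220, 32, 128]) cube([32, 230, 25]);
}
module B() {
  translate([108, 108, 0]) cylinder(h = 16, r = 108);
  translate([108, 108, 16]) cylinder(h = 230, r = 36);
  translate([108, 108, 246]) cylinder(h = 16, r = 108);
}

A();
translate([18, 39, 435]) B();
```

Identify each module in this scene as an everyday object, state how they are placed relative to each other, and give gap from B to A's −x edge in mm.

The spool's min-x is at 18; the stool's min-x is 0; gap = 18 mm.

A is a stool. B is a spool. The spool is on top of the stool, centred. The gap from the spool to the stool's −x edge is 18 mm.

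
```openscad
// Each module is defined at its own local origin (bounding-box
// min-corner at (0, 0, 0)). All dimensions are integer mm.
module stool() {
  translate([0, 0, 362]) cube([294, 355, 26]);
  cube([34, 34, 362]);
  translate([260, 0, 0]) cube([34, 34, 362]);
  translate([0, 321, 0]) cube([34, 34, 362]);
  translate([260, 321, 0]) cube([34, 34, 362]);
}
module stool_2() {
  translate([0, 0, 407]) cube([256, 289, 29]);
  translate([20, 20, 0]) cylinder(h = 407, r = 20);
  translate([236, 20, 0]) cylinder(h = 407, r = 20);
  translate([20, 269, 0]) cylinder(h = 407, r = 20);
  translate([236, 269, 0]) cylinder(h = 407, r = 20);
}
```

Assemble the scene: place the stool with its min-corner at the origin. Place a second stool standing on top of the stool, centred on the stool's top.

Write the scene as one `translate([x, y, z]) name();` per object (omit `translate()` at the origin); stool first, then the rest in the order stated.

stool();
translate([19, 33, 388]) stool_2();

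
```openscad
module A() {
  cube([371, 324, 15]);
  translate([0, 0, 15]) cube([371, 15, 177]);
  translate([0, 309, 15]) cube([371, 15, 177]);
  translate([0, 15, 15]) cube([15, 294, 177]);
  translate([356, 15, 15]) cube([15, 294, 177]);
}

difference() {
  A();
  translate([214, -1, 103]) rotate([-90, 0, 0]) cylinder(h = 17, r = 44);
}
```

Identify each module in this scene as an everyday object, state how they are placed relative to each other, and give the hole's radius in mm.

A is an open box. The open box has a circular hole through its front wall. The hole's radius is 44 mm.

The subtracted cylinder has r = 44 mm.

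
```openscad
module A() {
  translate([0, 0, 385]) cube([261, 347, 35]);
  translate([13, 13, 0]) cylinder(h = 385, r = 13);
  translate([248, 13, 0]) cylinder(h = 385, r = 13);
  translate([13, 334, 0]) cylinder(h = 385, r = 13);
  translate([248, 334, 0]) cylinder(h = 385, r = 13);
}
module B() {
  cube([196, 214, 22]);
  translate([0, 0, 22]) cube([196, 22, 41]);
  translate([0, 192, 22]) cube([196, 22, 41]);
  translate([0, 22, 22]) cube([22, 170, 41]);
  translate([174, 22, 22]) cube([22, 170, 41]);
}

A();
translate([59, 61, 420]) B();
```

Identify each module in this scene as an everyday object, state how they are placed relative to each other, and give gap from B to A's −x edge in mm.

The open box's min-x is at 59; the stool's min-x is 0; gap = 59 mm.

A is a stool. B is an open box. The open box is on top of the stool. The gap from the open box to the stool's −x edge is 59 mm.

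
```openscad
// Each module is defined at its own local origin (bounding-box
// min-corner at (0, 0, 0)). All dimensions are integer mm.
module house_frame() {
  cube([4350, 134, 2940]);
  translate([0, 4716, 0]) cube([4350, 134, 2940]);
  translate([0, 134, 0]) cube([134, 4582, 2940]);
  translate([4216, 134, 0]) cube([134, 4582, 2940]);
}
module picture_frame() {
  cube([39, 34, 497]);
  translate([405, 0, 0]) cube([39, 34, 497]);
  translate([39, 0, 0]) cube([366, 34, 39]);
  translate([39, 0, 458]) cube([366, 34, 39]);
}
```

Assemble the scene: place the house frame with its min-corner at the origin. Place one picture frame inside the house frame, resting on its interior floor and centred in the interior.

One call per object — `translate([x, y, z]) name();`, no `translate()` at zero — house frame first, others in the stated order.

house_frame();
translate([1953, 2408, 0]) picture_frame();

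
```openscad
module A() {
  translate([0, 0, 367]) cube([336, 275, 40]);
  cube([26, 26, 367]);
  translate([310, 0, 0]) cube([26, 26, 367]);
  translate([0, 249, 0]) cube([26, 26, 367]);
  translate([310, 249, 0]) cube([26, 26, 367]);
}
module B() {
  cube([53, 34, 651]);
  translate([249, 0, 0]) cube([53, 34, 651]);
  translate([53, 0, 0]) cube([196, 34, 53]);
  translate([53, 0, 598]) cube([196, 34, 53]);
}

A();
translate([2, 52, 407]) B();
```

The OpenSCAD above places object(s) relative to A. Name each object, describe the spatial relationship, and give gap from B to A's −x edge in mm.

The picture frame's min-x is at 2; the stool's min-x is 0; gap = 2 mm.

A is a stool. B is a picture frame. The picture frame is on top of the stool. The gap from the picture frame to the stool's −x edge is 2 mm.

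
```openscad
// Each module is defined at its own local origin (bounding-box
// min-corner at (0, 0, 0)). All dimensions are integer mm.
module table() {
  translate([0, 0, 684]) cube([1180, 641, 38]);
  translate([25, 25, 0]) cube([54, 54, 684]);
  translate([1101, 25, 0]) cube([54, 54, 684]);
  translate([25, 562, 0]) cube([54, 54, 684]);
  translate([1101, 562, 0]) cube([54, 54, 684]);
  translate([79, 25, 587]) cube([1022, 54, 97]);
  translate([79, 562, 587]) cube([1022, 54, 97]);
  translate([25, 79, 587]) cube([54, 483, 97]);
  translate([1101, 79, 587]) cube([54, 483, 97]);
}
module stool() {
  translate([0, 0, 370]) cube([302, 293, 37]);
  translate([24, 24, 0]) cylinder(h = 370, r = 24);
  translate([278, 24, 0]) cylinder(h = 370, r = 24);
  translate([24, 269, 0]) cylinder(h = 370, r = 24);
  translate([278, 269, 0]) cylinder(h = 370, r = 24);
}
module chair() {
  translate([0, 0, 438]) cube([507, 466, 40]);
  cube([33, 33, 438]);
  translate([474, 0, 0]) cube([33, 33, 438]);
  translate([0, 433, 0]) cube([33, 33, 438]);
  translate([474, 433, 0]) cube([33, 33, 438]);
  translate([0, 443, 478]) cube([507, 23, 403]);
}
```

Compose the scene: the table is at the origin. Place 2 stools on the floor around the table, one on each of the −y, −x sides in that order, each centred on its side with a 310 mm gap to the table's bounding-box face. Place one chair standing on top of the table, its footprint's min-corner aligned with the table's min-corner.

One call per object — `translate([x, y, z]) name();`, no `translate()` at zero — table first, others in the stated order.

table();
translate([439, -603, 0]) stool();
translate([-612, 174, 0]) stool();
translate([0, 0, 722]) chair();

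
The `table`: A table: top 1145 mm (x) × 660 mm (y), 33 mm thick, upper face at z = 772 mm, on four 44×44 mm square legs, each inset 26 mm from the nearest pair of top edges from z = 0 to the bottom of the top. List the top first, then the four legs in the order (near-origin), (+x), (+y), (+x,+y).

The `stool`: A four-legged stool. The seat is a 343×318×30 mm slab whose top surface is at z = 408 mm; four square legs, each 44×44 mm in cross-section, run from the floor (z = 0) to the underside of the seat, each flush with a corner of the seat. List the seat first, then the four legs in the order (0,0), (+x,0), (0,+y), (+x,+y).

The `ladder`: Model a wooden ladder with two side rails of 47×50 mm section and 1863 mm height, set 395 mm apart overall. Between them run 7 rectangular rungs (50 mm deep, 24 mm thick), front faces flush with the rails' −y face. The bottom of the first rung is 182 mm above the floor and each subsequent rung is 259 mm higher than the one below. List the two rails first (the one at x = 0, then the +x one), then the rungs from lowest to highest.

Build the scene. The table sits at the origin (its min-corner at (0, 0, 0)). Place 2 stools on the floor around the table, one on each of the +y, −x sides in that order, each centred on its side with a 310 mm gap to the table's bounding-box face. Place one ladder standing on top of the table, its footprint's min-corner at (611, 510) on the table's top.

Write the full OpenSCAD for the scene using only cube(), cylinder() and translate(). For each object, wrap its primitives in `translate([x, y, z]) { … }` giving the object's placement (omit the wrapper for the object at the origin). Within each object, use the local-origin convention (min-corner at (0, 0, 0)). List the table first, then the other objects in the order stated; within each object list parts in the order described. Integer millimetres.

translate([0, 0, 739]) cube([1145, 660, 33]);
translate([26, 26, 0]) cube([44, 44, 739]);
translate([1075, 26, 0]) cube([44, 44, 739]);
translate([26, 590, 0]) cube([44, 44, 739]);
translate([1075, 590, 0]) cube([44, 44, 739]);
translate([401, 970, 0]) {
  translate([0, 0, 378]) cube([343, 318, 30]);
  cube([44, 44, 378]);
  translate([299, 0, 0]) cube([44, 44, 378]);
  translate([0, 274, 0]) cube([44, 44, 378]);
  translate([299, 274, 0]) cube([44, 44, 378]);
}
translate([-653, 171, 0]) {
  translate([0, 0, 378]) cube([343, 318, 30]);
  cube([44, 44, 378]);
  translate([299, 0, 0]) cube([44, 44, 378]);
  translate([0, 274, 0]) cube([44, 44, 378]);
  translate([299, 274, 0]) cube([44, 44, 378]);
}
translate([611, 510, 772]) {
  cube([47, 50, 1863]);
  translate([348, 0, 0]) cube([47, 50, 1863]);
  translate([47, 0, 182]) cube([301, 50, 24]);
  translate([47, 0, 441]) cube([301, 50, 24]);
  translate([47, 0, 700]) cube([301, 50, 24]);
  translate([47, 0, 959]) cube([301, 50, 24]);
  translate([47, 0, 1218]) cube([301, 50, 24]);
  translate([47, 0, 1477]) cube([301, 50, 24]);
  translate([47, 0, 1736]) cube([301, 50, 24]);
}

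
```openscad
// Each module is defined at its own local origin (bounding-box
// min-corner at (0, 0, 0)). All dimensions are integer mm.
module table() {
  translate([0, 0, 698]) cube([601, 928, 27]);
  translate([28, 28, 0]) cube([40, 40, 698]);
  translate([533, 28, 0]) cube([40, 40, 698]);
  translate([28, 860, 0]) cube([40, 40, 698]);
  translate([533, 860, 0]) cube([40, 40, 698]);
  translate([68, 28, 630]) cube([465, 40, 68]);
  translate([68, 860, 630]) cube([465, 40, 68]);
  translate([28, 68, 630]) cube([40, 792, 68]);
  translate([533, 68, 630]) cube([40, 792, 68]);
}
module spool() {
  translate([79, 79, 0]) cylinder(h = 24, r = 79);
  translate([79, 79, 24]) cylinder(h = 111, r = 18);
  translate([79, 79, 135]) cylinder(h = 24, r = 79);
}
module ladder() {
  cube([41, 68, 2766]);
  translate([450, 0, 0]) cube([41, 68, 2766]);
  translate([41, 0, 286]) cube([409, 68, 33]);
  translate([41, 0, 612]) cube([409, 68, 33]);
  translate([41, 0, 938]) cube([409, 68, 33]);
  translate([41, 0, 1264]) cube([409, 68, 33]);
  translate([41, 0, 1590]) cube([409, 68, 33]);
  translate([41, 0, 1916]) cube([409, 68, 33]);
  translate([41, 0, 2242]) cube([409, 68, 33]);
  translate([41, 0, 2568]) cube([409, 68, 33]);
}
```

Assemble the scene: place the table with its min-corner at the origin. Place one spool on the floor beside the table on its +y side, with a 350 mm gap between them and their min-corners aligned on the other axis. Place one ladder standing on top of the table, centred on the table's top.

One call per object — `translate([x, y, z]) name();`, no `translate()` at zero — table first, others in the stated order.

table();
translate([0, 1278, 0]) spool();
translate([55, 430, 725]) ladder();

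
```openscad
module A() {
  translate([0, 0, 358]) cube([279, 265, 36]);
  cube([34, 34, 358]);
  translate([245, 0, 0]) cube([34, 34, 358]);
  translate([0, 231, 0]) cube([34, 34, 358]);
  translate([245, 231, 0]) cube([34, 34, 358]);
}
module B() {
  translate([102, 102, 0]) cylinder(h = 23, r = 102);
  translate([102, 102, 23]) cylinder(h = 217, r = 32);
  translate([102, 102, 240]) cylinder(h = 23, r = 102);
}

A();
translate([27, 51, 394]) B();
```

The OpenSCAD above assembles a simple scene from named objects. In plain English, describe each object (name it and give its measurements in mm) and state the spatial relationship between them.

A is a four-legged stool. The seat is 279×265 mm, 36 mm thick, top at z = 394 mm. It stands on four square legs, each 34×34 mm in cross-section, from z = 0 to the seat underside, each flush with a corner of the seat.

B is a spool: two coaxial disc flanges of radius 102 mm and thickness 23 mm, joined by a core cylinder of radius 32 mm and height 217 mm. The lower flange rests on z = 0 and the three cylinders share a vertical axis.

The spool is on top of the stool.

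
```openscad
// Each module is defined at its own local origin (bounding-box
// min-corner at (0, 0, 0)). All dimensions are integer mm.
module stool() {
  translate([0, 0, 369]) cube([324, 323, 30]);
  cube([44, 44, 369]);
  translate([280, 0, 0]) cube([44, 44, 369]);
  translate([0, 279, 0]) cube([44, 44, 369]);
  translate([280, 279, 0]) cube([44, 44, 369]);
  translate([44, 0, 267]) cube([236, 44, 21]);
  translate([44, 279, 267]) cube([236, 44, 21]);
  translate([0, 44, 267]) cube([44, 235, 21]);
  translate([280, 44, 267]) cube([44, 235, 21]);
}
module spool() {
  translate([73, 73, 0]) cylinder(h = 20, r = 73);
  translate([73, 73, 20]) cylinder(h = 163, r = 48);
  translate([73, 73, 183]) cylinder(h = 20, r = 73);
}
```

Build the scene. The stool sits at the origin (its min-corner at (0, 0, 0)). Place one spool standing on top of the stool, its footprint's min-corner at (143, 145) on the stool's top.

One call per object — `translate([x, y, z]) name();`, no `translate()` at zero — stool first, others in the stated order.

stool();
translate([143, 145, 399]) spool();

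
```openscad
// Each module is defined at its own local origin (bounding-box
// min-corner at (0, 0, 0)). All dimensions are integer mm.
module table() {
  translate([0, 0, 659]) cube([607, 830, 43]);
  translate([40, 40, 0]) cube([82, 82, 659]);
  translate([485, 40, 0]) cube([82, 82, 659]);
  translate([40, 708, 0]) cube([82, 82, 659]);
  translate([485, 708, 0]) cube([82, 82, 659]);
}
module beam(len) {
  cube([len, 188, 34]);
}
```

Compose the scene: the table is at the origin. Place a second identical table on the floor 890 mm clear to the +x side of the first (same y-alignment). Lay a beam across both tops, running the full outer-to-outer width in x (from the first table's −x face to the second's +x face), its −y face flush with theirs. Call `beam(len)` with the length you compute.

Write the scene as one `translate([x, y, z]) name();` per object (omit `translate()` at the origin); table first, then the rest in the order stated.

table();
translate([1497, 0, 0]) table();
translate([0, 0, 702]) beam(2104);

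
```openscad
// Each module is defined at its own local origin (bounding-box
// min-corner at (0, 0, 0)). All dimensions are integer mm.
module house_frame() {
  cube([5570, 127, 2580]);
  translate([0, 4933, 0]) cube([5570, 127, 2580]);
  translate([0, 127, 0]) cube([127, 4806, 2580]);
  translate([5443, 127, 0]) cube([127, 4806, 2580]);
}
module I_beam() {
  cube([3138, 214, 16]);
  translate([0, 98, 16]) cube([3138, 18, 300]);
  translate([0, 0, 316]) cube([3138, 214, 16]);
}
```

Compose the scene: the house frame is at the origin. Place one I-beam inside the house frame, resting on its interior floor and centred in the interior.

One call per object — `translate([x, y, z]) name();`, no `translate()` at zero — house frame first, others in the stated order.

house_frame();
translate([1216, 2423, 0]) I_beam();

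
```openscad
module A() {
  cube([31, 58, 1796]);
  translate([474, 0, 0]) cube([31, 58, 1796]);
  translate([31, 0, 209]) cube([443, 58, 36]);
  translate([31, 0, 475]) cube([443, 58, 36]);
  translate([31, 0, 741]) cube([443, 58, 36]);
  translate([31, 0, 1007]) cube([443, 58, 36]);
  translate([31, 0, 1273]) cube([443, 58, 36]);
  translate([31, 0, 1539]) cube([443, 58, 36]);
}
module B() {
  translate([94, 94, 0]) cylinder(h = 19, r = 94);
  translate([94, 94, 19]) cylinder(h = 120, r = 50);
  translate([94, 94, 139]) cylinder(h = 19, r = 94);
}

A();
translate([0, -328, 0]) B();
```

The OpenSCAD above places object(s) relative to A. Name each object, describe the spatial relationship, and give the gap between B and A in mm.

The spool's nearest face is 140 mm from the ladder's −y face.

A is a ladder. B is a spool. The spool is on the floor beside the ladder on its −y side. The gap between the spool and the ladder is 140 mm.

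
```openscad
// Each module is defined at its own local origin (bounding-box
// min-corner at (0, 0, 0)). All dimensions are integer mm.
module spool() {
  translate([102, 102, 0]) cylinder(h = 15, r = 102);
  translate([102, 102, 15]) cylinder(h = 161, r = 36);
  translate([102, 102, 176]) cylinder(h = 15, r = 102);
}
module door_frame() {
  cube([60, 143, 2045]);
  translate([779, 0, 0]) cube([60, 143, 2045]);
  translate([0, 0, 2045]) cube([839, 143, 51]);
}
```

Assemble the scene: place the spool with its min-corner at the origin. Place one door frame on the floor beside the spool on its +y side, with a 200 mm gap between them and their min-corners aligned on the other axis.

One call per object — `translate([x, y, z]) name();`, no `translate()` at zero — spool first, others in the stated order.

spool();
translate([0, 404, 0]) door_frame();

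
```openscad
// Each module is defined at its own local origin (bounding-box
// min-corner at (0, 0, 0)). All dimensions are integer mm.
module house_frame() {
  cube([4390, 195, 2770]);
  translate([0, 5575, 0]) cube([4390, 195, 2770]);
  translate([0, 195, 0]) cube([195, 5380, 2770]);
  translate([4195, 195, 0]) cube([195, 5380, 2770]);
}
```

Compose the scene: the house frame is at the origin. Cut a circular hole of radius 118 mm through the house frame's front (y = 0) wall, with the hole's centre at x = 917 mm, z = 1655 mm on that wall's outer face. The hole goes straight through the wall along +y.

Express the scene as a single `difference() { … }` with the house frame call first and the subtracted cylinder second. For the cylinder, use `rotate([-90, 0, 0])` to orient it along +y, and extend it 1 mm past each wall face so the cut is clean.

difference() {
  house_frame();
  translate([917, -1, 1655]) rotate([-90, 0, 0]) cylinder(h = 197, r = 118);
}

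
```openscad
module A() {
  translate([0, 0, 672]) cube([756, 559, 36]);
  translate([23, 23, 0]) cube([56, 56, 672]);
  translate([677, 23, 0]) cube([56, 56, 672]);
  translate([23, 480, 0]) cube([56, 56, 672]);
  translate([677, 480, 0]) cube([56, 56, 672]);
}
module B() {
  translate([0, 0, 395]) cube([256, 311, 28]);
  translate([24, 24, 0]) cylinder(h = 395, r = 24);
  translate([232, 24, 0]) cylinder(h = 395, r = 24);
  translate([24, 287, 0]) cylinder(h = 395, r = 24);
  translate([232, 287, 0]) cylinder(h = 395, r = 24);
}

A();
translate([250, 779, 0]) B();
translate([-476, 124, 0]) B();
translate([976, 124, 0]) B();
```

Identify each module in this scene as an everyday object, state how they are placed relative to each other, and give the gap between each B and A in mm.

A is a table. B is a stool. Three stools sit around the table at the +y, −x, +x sides. The gap between each stool and the table is 220 mm.

Each stool's nearest face is 220 mm from the table's bounding box.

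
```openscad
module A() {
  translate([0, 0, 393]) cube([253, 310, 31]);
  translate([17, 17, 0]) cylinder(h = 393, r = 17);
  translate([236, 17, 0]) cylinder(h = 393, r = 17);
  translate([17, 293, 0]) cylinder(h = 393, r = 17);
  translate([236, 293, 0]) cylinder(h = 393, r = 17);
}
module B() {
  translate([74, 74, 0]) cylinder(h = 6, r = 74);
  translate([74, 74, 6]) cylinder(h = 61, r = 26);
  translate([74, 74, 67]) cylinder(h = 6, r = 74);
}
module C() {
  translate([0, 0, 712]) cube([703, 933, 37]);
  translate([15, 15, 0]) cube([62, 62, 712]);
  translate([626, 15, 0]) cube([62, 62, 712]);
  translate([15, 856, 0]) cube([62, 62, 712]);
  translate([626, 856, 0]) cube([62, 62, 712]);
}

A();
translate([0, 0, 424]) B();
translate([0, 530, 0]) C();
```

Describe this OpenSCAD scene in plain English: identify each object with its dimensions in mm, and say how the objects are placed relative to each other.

A is a simple wooden stool: a rectangular seat 253 mm (x) by 310 mm (y), 31 mm thick, top face at z = 424 mm, on four round legs, each 34 mm in diameter. The legs rest on z = 0, each leg's axis is inset half a diameter from the nearest pair of seat edges (so the leg's bounding box is flush with the corner).

B is a spool: two coaxial disc flanges of radius 74 mm and thickness 6 mm, joined by a core cylinder of radius 26 mm and height 61 mm. The lower flange rests on z = 0 and the three cylinders share a vertical axis.

C is a rectangular dining table. The top is 703×933×37 mm with its upper surface at z = 749 mm. It stands on four 62×62 mm square legs, each inset 15 mm from the nearest pair of top edges, running from the floor to the underside of the top.

The spool is on top of the stool. The table is on the floor beside the stool on its +y side.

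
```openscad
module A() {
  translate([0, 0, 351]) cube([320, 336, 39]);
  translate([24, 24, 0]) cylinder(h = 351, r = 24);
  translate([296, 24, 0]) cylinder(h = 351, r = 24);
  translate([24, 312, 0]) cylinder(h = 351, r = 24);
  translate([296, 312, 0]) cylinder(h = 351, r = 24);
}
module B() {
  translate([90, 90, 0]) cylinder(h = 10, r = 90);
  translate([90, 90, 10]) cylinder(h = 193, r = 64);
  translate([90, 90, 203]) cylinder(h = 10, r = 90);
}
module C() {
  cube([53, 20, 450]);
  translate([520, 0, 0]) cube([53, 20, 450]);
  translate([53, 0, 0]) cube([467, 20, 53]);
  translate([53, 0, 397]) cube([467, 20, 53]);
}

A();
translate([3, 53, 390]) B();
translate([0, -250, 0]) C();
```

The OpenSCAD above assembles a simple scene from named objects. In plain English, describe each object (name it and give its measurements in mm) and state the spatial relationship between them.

A is a four-legged stool. The seat is 320×336 mm, 39 mm thick, top at z = 390 mm. It stands on four round legs, each 48 mm in diameter, from z = 0 to the seat underside, each leg's axis is inset half a diameter from the nearest pair of seat edges (so the leg's bounding box is flush with the corner).

B is a spool: two coaxial disc flanges of radius 90 mm and thickness 10 mm, joined by a core cylinder of radius 64 mm and height 193 mm. The lower flange rests on z = 0 and the three cylinders share a vertical axis.

C is a picture frame with a 467×344 mm rectangular opening (x by z) and a uniform 53 mm border on every side. Frame depth is 20 mm along y. It is built from two vertical stiles running the full outside height and two horizontal rails spanning the gap between the stiles.

The spool is on top of the stool. The picture frame is on the floor beside the stool on its −y side.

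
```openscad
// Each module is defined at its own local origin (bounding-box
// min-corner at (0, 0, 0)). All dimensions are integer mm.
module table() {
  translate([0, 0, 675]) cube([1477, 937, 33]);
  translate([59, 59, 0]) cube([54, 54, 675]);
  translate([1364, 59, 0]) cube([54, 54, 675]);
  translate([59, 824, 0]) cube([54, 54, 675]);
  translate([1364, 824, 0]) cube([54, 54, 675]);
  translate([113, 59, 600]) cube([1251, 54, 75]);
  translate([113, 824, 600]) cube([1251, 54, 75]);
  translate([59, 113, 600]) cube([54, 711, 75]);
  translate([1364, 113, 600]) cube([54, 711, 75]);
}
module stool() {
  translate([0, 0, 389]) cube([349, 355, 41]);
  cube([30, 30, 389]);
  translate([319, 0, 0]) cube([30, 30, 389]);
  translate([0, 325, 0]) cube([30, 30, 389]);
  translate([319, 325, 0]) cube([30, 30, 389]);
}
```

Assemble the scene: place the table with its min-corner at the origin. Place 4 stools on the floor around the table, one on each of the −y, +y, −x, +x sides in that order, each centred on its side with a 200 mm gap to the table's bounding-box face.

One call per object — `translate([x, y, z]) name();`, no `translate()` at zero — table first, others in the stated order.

table();
translate([564, -555, 0]) stool();
translate([564, 1137, 0]) stool();
translate([-549, 291, 0]) stool();
translate([1677, 291, 0]) stool();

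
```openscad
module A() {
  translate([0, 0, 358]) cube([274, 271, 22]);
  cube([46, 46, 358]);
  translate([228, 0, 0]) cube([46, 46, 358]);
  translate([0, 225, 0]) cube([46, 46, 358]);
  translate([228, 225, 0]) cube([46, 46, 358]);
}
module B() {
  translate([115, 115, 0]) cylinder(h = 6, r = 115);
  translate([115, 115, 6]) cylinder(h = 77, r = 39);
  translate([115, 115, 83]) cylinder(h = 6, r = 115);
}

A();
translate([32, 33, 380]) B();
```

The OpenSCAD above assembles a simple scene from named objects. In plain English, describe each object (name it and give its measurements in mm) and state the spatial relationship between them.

A is a four-legged stool. The seat is 274×271 mm, 22 mm thick, top at z = 380 mm. It stands on four square legs, each 46×46 mm in cross-section, from z = 0 to the seat underside, each flush with a corner of the seat.

B is a spool: two coaxial disc flanges of radius 115 mm and thickness 6 mm, joined by a core cylinder of radius 39 mm and height 77 mm. The lower flange rests on z = 0 and the three cylinders share a vertical axis.

The spool is on top of the stool.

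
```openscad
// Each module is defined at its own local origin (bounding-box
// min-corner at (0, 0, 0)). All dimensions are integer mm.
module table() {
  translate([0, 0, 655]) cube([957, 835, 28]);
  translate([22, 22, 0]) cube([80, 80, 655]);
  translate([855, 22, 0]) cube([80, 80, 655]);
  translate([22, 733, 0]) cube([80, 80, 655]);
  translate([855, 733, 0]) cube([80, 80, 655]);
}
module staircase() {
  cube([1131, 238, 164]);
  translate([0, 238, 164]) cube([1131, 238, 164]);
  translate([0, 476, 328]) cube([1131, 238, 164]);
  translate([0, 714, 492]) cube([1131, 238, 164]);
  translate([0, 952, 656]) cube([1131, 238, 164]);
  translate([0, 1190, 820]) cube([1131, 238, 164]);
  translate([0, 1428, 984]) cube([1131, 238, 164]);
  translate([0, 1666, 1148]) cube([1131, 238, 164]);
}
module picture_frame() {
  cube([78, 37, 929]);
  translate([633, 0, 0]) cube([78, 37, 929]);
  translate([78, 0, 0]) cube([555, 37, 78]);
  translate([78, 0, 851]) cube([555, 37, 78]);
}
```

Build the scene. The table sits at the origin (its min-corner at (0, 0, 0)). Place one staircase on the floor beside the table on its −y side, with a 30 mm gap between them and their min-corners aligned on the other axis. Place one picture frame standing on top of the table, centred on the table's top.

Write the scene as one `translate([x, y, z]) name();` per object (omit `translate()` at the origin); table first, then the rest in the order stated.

table();
translate([0, -1934, 0]) staircase();
translate([123, 399, 683]) picture_frame();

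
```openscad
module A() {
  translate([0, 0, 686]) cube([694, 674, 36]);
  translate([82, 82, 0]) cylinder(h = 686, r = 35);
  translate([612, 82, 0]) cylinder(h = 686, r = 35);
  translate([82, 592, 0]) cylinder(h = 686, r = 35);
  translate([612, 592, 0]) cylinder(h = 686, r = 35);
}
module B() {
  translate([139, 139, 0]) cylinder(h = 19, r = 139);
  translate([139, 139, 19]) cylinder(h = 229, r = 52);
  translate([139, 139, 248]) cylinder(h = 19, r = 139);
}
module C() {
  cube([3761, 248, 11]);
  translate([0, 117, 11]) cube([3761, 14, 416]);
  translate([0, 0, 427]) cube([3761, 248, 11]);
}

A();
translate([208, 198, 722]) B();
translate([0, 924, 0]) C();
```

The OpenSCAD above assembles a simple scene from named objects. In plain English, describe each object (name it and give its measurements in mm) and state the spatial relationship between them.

A is a table with a 694×674 mm rectangular top, 36 mm thick, top surface at z = 722 mm, supported by four round legs of 70 mm diameter, each leg's bounding box inset 47 mm from the nearest pair of top edges, running from the floor.

B is a spool: two coaxial disc flanges of radius 139 mm and thickness 19 mm, joined by a core cylinder of radius 52 mm and height 229 mm. The lower flange rests on z = 0 and the three cylinders share a vertical axis.

C is an I-beam lying along x, 3761 mm long. Overall section height 438 mm. Two flanges 248 mm wide (y) and 11 mm thick, one on the floor and one at the top; a web 14 mm thick runs between them, centred on the flange width.

The spool is on top of the table, centred. The I-beam is on the floor beside the table on its +y side.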